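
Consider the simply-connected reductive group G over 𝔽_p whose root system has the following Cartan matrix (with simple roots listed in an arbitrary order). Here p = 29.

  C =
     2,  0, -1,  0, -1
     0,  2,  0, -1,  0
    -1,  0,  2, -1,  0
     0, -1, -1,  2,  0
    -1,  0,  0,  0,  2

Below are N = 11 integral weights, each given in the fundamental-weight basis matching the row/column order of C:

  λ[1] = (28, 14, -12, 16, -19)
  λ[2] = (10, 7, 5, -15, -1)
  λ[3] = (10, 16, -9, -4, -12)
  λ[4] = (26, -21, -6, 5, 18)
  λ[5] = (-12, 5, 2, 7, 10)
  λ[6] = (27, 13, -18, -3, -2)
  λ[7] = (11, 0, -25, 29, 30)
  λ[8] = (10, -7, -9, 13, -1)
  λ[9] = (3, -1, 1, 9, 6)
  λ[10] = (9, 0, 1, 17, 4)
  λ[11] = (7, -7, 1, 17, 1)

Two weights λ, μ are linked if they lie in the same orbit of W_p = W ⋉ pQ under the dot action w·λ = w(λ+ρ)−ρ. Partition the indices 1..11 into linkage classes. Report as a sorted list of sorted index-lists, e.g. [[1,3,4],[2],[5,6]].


Cartan matrix: type A_5 (|W|=720); un-permuting the 5 rows.

Ā_29 reps of the 11 weights (A_5, coords as presented):

  1: (3, 6, 8, 0, 0)
  2: (3, 6, 8, 0, 0)
  3: (3, 6, 8, 0, 0)
  4: (8, 5, 2, 12, 1)
  5: (3, 6, 8, 0, 0)
  6: (8, 5, 2, 12, 1)
  7: (8, 5, 2, 12, 1)
  8: (3, 6, 8, 0, 0)
  9: (4, 0, 2, 10, 7)
  10: (8, 5, 2, 12, 1)
  11: (8, 5, 2, 12, 1)

Linkage partition of the 11 weights (3 classes, p=29):

[[1, 2, 3, 5, 8], [4, 6, 7, 10, 11], [9]]


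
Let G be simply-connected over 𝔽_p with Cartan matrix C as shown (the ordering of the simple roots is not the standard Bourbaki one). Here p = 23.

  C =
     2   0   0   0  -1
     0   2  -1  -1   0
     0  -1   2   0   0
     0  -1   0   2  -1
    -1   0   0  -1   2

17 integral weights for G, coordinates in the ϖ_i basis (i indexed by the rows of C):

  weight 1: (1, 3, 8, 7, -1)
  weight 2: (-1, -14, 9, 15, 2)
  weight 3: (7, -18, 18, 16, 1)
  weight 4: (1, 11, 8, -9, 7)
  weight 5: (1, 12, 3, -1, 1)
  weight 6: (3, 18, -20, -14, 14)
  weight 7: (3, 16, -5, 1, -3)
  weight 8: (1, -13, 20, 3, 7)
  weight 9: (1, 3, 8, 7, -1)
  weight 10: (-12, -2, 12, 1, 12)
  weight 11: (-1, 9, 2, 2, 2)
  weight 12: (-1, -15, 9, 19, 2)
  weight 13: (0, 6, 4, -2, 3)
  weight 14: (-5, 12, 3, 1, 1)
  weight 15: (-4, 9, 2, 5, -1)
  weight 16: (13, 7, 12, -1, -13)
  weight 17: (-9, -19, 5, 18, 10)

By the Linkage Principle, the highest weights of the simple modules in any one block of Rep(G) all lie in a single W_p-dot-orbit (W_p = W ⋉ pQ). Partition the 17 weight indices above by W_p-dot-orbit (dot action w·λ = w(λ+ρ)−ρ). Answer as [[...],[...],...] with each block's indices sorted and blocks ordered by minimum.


Dynkin diagram of C (from the 8 off-diagonal −1 entries): A_5.

Alcove-folded reps (p=23, 17 weights, presented ϖ-order):

  λ_1 → (2, 4, 9, 8, 0)
  λ_2 → (0, 10, 3, 3, 3)
  λ_3 → (2, 13, 4, 0, 2)
  λ_4 → (2, 4, 9, 8, 0)
  λ_5 → (2, 13, 4, 0, 2)
  λ_6 → (2, 13, 4, 0, 2)
  λ_7 → (2, 13, 4, 0, 2)
  λ_8 → (2, 4, 9, 8, 0)
  λ_9 → (2, 4, 9, 8, 0)
  λ_10 → (7, 1, 8, 1, 2)
  λ_11 → (0, 10, 3, 3, 3)
  λ_12 → (0, 10, 4, 6, 3)
  λ_13 → (1, 6, 5, 1, 3)
  λ_14 → (2, 13, 4, 0, 2)
  λ_15 → (0, 10, 3, 3, 3)
  λ_16 → (2, 4, 9, 8, 0)
  λ_17 → (1, 6, 5, 1, 3)

The 17 indices split into 6 linkage classes (same alcove rep ⇔ same W_23-dot-orbit):

[[1, 4, 8, 9, 16], [2, 11, 15], [3, 5, 6, 7, 14], [10], [12], [13, 17]]


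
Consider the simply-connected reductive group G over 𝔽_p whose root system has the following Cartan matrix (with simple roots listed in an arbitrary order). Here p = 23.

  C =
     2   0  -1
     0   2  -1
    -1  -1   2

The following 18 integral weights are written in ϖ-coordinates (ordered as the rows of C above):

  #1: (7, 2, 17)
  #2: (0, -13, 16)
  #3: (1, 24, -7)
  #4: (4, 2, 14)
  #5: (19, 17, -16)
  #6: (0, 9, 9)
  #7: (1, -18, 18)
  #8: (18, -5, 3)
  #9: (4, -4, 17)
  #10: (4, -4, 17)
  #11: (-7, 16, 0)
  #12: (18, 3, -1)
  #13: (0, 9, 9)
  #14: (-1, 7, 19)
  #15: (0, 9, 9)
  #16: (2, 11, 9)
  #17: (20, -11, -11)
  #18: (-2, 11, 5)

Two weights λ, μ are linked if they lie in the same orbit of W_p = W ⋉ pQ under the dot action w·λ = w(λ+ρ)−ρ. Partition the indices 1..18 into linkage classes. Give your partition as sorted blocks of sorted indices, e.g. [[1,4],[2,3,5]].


Type A_3, rank 3, |W|=24; reorder rows/cols to standard.

Folding the 18 weights λ_j+ρ into Ā_23 (reps in the given 3-coord order):

  λ_1 → (2, 3, 15)
  λ_2 → (1, 12, 5)
  λ_3 → (2, 17, 2)
  λ_4 → (5, 3, 15)
  λ_5 → (5, 3, 15)
  λ_6 → (1, 10, 10)
  λ_7 → (2, 17, 2)
  λ_8 → (19, 4, 0)
  λ_9 → (5, 3, 15)
  λ_10 → (5, 3, 15)
  λ_11 → (1, 12, 5)
  λ_12 → (19, 4, 0)
  λ_13 → (1, 10, 10)
  λ_14 → (5, 3, 15)
  λ_15 → (1, 10, 10)
  λ_16 → (1, 10, 10)
  λ_17 → (1, 10, 10)
  λ_18 → (1, 12, 5)

6 distinct reps among the 18 weights ⇒ 6 W_23-linkage classes:

[[1], [2, 11, 18], [3, 7], [4, 5, 9, 10, 14], [6, 13, 15, 16, 17], [8, 12]]


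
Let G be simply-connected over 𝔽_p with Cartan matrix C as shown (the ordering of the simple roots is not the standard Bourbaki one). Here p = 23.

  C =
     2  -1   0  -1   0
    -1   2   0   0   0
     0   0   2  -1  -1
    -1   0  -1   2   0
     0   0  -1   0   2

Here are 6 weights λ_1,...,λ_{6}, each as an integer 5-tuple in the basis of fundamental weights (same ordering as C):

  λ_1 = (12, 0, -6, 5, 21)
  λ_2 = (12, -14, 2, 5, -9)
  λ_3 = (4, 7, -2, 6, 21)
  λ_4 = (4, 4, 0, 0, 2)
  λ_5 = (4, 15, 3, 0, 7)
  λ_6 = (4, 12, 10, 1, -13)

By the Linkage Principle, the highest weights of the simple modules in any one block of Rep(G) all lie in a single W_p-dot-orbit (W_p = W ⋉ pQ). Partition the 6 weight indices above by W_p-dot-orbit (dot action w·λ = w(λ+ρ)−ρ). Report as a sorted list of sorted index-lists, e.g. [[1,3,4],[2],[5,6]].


Root system A_5: the 5×5 matrix C matches after relabeling.

Ā_23 reps of the 6 weights (A_5, coords as presented):

  λ_1+ρ ↦ (0, 13, 5, 1, 3);  λ_2+ρ ↦ (0, 13, 5, 1, 3);  λ_3+ρ ↦ (5, 5, 1, 1, 3);  λ_4+ρ ↦ (5, 5, 1, 1, 3);  λ_5+ρ ↦ (5, 5, 1, 1, 3);  λ_6+ρ ↦ (5, 5, 1, 1, 3)

2 distinct reps among the 6 weights ⇒ 2 W_23-linkage classes:

[[1, 2], [3, 4, 5, 6]]


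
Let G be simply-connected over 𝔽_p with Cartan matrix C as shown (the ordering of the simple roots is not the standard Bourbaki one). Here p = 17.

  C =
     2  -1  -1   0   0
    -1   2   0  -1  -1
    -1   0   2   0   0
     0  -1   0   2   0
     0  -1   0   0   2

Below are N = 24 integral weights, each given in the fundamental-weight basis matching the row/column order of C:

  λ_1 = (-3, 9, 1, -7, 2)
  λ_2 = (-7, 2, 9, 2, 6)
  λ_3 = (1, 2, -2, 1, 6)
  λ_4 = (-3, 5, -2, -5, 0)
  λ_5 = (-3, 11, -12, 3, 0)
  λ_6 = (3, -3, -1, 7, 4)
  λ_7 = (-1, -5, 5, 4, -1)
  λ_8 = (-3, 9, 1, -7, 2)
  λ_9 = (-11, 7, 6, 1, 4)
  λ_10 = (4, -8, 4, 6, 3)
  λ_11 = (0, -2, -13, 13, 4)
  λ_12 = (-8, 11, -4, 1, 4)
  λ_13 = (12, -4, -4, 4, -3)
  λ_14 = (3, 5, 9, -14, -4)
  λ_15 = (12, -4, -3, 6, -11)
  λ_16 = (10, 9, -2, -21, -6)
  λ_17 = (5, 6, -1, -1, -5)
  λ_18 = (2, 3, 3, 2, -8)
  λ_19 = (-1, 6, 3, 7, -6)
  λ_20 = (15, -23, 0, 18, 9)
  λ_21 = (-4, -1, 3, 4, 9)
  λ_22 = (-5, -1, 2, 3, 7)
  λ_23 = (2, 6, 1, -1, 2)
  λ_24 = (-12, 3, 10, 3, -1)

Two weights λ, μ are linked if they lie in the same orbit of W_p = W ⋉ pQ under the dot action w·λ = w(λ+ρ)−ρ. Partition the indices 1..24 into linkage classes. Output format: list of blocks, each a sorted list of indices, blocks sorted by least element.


Root system D_5: the 5×5 matrix C matches after relabeling.

Each λ_j+ρ reduced to Ā_17; 5-tuples below use C's row order:

  λ_1 → (2, 2, 0, 6, 3);  λ_2 → (0, 3, 4, 0, 4);  λ_3 → (0, 3, 1, 2, 7);  λ_4 → (0, 1, 2, 3, 0);  λ_5 → (0, 1, 2, 3, 0);  λ_6 → (2, 2, 0, 6, 3);  λ_7 → (0, 1, 2, 3, 0);  λ_8 → (2, 2, 0, 6, 3);  λ_9 → (2, 2, 3, 0, 3);  λ_10 → (2, 2, 3, 0, 3);  λ_11 → (0, 3, 1, 2, 7);  λ_12 → (2, 2, 3, 0, 3);  λ_13 → (2, 2, 3, 0, 3);  λ_14 → (0, 3, 4, 0, 4);  λ_15 → (2, 2, 0, 6, 3);  λ_16 → (0, 3, 1, 2, 7);  λ_17 → (1, 3, 0, 0, 4);  λ_18 → (0, 3, 4, 0, 4);  λ_19 → (2, 2, 0, 6, 3);  λ_20 → (0, 3, 1, 2, 7);  λ_21 → (0, 3, 1, 2, 7);  λ_22 → (1, 3, 0, 0, 4);  λ_23 → (2, 2, 3, 0, 3);  λ_24 → (1, 3, 0, 0, 4)

6 distinct reps among the 24 weights ⇒ 6 W_17-linkage classes:

[[1, 6, 8, 15, 19], [2, 14, 18], [3, 11, 16, 20, 21], [4, 5, 7], [9, 10, 12, 13, 23], [17, 22, 24]]


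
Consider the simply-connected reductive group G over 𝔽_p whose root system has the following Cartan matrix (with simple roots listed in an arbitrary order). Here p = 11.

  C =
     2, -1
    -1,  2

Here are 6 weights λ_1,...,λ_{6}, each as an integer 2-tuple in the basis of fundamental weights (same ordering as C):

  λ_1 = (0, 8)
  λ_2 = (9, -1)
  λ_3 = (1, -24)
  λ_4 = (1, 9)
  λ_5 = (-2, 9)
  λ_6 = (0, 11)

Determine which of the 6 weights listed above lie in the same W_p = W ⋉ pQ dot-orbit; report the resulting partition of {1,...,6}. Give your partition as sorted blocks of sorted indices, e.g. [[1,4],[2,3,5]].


Cartan matrix: type A_2 (|W|=6); un-permuting the 2 rows.

W_11-reps of the 6 weights in Ā_11 (same 2-coord order as C):

  λ_1 → (1, 9)
  λ_2 → (10, 0)
  λ_3 → (1, 9)
  λ_4 → (1, 9)
  λ_5 → (1, 9)
  λ_6 → (1, 9)

Partition of {1..6} into 2 W_11-dot-orbits:

[[1, 3, 4, 5, 6], [2]]


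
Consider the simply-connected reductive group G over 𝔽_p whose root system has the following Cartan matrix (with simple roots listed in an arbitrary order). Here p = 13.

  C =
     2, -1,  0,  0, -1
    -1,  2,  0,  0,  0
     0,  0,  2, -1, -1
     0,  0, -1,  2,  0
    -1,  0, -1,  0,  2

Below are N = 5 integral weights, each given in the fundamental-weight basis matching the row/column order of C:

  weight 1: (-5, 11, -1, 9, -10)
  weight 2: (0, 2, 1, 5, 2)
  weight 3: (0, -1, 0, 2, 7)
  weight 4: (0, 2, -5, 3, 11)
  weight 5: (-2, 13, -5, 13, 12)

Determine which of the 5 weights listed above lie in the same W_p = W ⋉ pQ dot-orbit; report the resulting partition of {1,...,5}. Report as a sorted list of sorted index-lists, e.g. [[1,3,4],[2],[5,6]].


Dynkin diagram of C (from the 8 off-diagonal −1 entries): A_5.

W_13-reps of the 5 weights in Ā_13 (same 5-coord order as C):

    λ_1 → (1, 0, 1, 3, 8)
    λ_2 → (1, 1, 2, 4, 3)
    λ_3 → (1, 0, 1, 3, 8)
    λ_4 → (1, 0, 1, 3, 8)
    λ_5 → (1, 0, 1, 3, 8)

Partition of {1..5} into 2 W_13-dot-orbits:

[[1, 3, 4, 5], [2]]


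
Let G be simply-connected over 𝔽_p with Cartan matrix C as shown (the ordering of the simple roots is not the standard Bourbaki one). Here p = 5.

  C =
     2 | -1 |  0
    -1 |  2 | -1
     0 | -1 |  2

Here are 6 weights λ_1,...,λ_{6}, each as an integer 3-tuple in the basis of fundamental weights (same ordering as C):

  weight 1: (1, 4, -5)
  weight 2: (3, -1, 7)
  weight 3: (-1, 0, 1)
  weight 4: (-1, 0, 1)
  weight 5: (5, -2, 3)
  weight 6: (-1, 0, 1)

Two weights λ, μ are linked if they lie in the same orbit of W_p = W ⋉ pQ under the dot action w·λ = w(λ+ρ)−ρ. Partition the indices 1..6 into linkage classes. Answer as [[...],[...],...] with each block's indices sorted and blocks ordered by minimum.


Cartan matrix: type A_3 (|W|=24); un-permuting the 3 rows.

Alcove-folded reps (p=5, 6 weights, presented ϖ-order):

    [1] (0, 1, 2)
    [2] (0, 1, 2)
    [3] (0, 1, 2)
    [4] (0, 1, 2)
    [5] (1, 0, 1)
    [6] (0, 1, 2)

Linkage partition of the 6 weights (2 classes, p=5):

[[1, 2, 3, 4, 6], [5]]


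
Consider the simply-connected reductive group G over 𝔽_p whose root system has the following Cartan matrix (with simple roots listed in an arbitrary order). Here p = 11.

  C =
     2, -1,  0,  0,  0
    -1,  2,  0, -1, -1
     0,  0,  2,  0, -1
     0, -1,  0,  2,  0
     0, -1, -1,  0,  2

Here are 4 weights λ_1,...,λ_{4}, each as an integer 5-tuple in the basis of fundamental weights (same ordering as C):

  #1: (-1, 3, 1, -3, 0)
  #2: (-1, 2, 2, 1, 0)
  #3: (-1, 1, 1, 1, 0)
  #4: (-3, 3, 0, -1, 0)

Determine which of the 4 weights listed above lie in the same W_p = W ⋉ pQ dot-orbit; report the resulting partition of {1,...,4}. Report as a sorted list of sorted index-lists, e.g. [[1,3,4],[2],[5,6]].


D_5 Cartan matrix, 5 simple roots permuted; ρ=(1,1,1,1,1).

Alcove-folded reps (p=11, 4 weights, presented ϖ-order):

    λ_1+ρ ↦ (0, 2, 2, 2, 1)
    λ_2+ρ ↦ (0, 2, 2, 2, 1)
    λ_3+ρ ↦ (0, 2, 2, 2, 1)
    λ_4+ρ ↦ (2, 2, 1, 0, 1)

Grouping the 4 weights by Ā_11-representative: 2 linkage classes.

[[1, 2, 3], [4]]


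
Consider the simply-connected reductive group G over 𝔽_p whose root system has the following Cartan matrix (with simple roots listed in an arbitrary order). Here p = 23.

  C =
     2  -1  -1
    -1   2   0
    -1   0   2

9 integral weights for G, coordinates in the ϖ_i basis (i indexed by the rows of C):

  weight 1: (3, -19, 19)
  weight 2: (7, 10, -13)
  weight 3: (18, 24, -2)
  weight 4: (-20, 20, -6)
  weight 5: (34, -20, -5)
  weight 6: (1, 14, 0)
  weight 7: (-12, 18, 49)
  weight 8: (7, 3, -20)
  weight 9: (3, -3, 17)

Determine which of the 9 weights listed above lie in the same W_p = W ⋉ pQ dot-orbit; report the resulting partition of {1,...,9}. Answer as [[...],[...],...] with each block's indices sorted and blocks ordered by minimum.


Dynkin diagram of C (from the 4 off-diagonal −1 entries): A_3.

Ā_23 reps of the 9 weights (A_3, coords as presented):

    λ_1+ρ ↦ (14, 3, 5)
    λ_2+ρ ↦ (4, 7, 8)
    λ_3+ρ ↦ (2, 2, 18)
    λ_4+ρ ↦ (2, 2, 18)
    λ_5+ρ ↦ (4, 7, 8)
    λ_6+ρ ↦ (2, 15, 1)
    λ_7+ρ ↦ (4, 7, 8)
    λ_8+ρ ↦ (4, 7, 8)
    λ_9+ρ ↦ (2, 2, 18)

These 9 weights hit 4 W_23-dot-orbits; sizes (1, 4, 3, 1):

[[1], [2, 5, 7, 8], [3, 4, 9], [6]]


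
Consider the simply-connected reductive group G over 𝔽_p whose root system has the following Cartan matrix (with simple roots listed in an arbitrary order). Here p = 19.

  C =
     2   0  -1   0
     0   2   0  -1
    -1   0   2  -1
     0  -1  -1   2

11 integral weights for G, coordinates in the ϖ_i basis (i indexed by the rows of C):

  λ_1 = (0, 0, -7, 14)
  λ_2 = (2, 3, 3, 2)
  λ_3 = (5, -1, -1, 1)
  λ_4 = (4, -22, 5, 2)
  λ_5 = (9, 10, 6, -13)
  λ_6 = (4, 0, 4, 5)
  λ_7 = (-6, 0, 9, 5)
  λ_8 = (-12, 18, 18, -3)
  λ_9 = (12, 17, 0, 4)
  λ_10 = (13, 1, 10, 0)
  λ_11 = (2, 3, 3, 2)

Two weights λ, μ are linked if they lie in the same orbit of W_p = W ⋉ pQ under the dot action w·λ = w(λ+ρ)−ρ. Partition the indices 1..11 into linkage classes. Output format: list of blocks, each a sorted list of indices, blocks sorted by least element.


Root system A_4: the 4×4 matrix C matches after relabeling.

λ_j+ρ reflected into Ā_19 (⟨·,θ^∨⟩≤19); 4-tuples as given:

    λ_1+ρ ↦ (5, 1, 1, 9)
    λ_2+ρ ↦ (3, 4, 4, 3)
    λ_3+ρ ↦ (6, 0, 0, 2)
    λ_4+ρ ↦ (5, 1, 5, 6)
    λ_5+ρ ↦ (5, 1, 5, 6)
    λ_6+ρ ↦ (5, 1, 5, 6)
    λ_7+ρ ↦ (5, 1, 5, 6)
    λ_8+ρ ↦ (6, 0, 0, 2)
    λ_9+ρ ↦ (1, 0, 4, 1)
    λ_10+ρ ↦ (5, 1, 5, 6)
    λ_11+ρ ↦ (3, 4, 4, 3)

Partition of {1..11} into 5 W_19-dot-orbits:

[[1], [2, 11], [3, 8], [4, 5, 6, 7, 10], [9]]


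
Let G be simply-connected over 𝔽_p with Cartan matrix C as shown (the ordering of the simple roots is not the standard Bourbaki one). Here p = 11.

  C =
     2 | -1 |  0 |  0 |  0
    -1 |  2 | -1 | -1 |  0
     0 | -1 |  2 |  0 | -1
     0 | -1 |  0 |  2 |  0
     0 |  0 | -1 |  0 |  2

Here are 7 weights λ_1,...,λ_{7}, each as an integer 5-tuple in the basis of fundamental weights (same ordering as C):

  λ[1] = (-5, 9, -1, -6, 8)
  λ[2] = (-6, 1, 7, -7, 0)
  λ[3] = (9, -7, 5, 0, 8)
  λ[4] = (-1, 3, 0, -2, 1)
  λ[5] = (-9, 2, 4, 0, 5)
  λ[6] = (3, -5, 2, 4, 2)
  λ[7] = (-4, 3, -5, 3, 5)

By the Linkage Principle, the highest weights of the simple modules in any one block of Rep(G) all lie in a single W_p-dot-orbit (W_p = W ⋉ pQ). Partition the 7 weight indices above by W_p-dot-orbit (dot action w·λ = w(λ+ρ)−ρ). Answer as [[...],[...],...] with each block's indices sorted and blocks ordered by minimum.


Root system D_5: the 5×5 matrix C matches after relabeling.

Folding the 7 weights λ_j+ρ into Ā_11 (reps in the given 5-coord order):

    λ_1+ρ ↦ (4, 1, 1, 3, 0)
    λ_2+ρ ↦ (4, 1, 1, 3, 0)
    λ_3+ρ ↦ (4, 1, 1, 3, 0)
    λ_4+ρ ↦ (0, 3, 1, 1, 2)
    λ_5+ρ ↦ (0, 3, 1, 1, 2)
    λ_6+ρ ↦ (0, 3, 1, 1, 2)
    λ_7+ρ ↦ (0, 3, 1, 1, 2)

Partition of {1..7} into 2 W_11-dot-orbits:

[[1, 2, 3], [4, 5, 6, 7]]


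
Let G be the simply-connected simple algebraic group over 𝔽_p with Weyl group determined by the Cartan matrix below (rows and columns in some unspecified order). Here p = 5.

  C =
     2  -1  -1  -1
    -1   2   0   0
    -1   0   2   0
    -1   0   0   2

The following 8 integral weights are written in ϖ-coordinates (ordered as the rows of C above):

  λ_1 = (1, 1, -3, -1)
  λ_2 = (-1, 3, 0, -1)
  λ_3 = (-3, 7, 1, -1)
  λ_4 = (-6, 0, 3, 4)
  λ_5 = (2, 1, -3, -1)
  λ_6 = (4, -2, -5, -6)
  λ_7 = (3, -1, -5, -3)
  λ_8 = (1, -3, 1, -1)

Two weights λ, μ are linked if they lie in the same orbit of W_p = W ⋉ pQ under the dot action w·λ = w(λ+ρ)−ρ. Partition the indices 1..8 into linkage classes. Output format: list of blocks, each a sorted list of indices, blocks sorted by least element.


C ↔ D_4 under row/col permutation; |W(D_4)| = 192.

W_5-reps of the 8 weights in Ā_5 (same 4-coord order as C):

  λ_1+ρ ↦ (0, 2, 2, 0)
  λ_2+ρ ↦ (0, 4, 1, 0)
  λ_3+ρ ↦ (0, 2, 2, 0)
  λ_4+ρ ↦ (0, 4, 1, 0)
  λ_5+ρ ↦ (0, 2, 2, 0)
  λ_6+ρ ↦ (0, 4, 1, 0)
  λ_7+ρ ↦ (0, 2, 2, 0)
  λ_8+ρ ↦ (0, 2, 2, 0)

The 8 indices split into 2 linkage classes (same alcove rep ⇔ same W_5-dot-orbit):

[[1, 3, 5, 7, 8], [2, 4, 6]]


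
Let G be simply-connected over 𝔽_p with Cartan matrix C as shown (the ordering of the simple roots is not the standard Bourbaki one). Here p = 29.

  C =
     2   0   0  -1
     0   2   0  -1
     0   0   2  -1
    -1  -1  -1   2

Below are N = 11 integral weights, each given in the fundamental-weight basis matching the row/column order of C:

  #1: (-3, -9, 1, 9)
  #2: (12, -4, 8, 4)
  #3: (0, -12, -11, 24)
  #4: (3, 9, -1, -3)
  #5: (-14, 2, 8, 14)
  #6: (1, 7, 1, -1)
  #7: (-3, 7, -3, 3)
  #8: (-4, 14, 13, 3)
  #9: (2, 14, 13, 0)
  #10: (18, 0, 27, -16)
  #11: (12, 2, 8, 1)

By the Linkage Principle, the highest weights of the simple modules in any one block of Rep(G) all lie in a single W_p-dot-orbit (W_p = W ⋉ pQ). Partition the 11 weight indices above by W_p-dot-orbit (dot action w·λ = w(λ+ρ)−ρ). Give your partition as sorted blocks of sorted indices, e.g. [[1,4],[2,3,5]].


C ↔ D_4 under row/col permutation; |W(D_4)| = 192.

λ_j+ρ reflected into Ā_29 (⟨·,θ^∨⟩≤29); 4-tuples as given:

  [1] (2, 8, 2, 0) · [2] (13, 3, 9, 2) · [3] (1, 11, 10, 3) · [4] (2, 8, 2, 0) · [5] (13, 3, 9, 2) · [6] (2, 8, 2, 0) · [7] (2, 8, 2, 0) · [8] (1, 11, 10, 3) · [9] (1, 11, 10, 3) · [10] (1, 11, 10, 3) · [11] (13, 3, 9, 2)

The 11 indices split into 3 linkage classes (same alcove rep ⇔ same W_29-dot-orbit):

[[1, 4, 6, 7], [2, 5, 11], [3, 8, 9, 10]]


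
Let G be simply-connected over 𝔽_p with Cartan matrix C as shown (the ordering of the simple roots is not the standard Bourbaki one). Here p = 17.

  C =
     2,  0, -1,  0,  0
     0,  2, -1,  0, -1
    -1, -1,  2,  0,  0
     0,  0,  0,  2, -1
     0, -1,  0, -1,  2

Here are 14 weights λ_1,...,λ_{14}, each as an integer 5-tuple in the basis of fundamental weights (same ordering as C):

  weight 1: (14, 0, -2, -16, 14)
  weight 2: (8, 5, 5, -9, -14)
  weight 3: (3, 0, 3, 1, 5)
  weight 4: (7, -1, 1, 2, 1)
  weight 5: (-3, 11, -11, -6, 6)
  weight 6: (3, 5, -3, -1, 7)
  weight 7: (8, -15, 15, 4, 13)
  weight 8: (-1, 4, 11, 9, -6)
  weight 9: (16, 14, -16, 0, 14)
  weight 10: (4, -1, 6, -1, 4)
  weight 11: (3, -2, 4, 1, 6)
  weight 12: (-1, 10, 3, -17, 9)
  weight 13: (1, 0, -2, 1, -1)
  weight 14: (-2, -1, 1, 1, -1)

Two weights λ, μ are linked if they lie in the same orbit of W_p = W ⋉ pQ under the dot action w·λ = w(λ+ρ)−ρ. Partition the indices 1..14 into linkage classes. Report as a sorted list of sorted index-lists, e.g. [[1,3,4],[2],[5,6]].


Root system A_5: the 5×5 matrix C matches after relabeling.

Ā_17 reps of the 14 weights (A_5, coords as presented):

    1: (1, 0, 1, 2, 0)
    2: (4, 1, 4, 2, 6)
    3: (4, 1, 4, 2, 6)
    4: (8, 0, 2, 3, 2)
    5: (8, 0, 2, 3, 2)
    6: (2, 4, 2, 0, 8)
    7: (2, 4, 2, 0, 8)
    8: (5, 0, 7, 0, 5)
    9: (1, 0, 1, 2, 0)
    10: (5, 0, 7, 0, 5)
    11: (4, 1, 4, 2, 6)
    12: (4, 1, 4, 2, 6)
    13: (1, 0, 1, 2, 0)
    14: (1, 0, 1, 2, 0)

These 14 weights hit 5 W_17-dot-orbits; sizes (4, 4, 2, 2, 2):

[[1, 9, 13, 14], [2, 3, 11, 12], [4, 5], [6, 7], [8, 10]]


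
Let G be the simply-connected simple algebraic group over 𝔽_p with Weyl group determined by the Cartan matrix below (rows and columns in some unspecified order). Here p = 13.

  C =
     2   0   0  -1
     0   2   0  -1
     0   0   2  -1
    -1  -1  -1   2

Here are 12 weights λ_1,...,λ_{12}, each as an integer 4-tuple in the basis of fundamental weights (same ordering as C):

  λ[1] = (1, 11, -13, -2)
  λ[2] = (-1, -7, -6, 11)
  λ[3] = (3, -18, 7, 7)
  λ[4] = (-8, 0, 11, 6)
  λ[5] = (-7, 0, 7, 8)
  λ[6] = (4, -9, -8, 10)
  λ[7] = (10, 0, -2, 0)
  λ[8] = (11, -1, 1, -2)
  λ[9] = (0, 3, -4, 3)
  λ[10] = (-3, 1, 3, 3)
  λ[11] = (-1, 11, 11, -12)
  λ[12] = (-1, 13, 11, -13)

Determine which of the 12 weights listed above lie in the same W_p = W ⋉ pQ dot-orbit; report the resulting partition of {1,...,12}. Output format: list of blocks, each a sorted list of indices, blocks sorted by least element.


Dynkin diagram of C (from the 6 off-diagonal −1 entries): D_4.

Each λ_j+ρ reduced to Ā_13; 4-tuples below use C's row order:

  λ_1+ρ ↦ (11, 1, 1, 0)
  λ_2+ρ ↦ (0, 6, 5, 1)
  λ_3+ρ ↦ (1, 4, 3, 1)
  λ_4+ρ ↦ (0, 6, 5, 1)
  λ_5+ρ ↦ (1, 4, 3, 1)
  λ_6+ρ ↦ (1, 4, 3, 1)
  λ_7+ρ ↦ (11, 1, 1, 0)
  λ_8+ρ ↦ (11, 1, 1, 0)
  λ_9+ρ ↦ (1, 4, 3, 1)
  λ_10+ρ ↦ (2, 2, 4, 2)
  λ_11+ρ ↦ (11, 1, 1, 0)
  λ_12+ρ ↦ (11, 1, 1, 0)

4 distinct reps among the 12 weights ⇒ 4 W_13-linkage classes:

[[1, 7, 8, 11, 12], [2, 4], [3, 5, 6, 9], [10]]


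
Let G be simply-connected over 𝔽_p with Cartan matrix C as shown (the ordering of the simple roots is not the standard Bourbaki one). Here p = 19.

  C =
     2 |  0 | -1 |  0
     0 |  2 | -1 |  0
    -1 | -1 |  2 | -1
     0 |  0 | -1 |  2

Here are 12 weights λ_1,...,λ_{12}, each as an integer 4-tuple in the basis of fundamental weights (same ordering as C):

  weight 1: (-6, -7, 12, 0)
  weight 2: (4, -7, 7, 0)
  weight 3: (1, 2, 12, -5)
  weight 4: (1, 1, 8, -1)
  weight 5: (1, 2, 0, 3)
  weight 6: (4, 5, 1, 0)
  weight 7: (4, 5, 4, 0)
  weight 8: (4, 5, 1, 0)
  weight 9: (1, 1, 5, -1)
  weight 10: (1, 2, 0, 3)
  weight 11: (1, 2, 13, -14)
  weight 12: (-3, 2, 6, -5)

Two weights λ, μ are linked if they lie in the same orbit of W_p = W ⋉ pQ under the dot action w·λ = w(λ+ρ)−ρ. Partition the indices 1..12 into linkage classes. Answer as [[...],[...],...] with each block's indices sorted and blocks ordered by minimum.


Type D_4, rank 4, |W|=192; reorder rows/cols to standard.

Folding the 12 weights λ_j+ρ into Ā_19 (reps in the given 4-coord order):

  [1] (5, 6, 2, 1);  [2] (5, 6, 2, 1);  [3] (2, 3, 1, 4);  [4] (2, 2, 6, 0);  [5] (2, 3, 1, 4);  [6] (5, 6, 2, 1);  [7] (5, 6, 2, 1);  [8] (5, 6, 2, 1);  [9] (2, 2, 6, 0);  [10] (2, 3, 1, 4);  [11] (2, 3, 0, 13);  [12] (2, 3, 1, 4)

Grouping the 12 weights by Ā_19-representative: 4 linkage classes.

[[1, 2, 6, 7, 8], [3, 5, 10, 12], [4, 9], [11]]


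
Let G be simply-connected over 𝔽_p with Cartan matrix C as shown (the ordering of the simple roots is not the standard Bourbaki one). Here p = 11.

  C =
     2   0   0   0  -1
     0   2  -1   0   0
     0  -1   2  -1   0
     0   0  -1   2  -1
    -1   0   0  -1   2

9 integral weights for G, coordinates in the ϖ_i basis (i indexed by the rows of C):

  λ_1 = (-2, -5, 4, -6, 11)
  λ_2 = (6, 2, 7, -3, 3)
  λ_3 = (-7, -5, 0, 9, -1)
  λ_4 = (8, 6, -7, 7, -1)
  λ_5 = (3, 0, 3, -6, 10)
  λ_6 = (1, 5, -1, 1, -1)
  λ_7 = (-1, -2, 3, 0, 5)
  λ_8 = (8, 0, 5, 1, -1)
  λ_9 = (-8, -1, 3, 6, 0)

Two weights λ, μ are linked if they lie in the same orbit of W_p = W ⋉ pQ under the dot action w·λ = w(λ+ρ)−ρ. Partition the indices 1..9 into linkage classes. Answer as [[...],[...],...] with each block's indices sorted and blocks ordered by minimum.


A_5 Cartan matrix, 5 simple roots permuted; ρ=(1,1,1,1,1).

Ā_11 reps of the 9 weights (A_5, coords as presented):

  λ_1 → (0, 1, 3, 1, 6);  λ_2 → (2, 6, 0, 2, 0);  λ_3 → (0, 1, 3, 1, 6);  λ_4 → (2, 6, 0, 2, 0);  λ_5 → (0, 1, 3, 1, 6);  λ_6 → (2, 6, 0, 2, 0);  λ_7 → (0, 1, 3, 1, 6);  λ_8 → (2, 6, 0, 2, 0);  λ_9 → (0, 1, 3, 1, 6)

The 9 indices split into 2 linkage classes (same alcove rep ⇔ same W_11-dot-orbit):

[[1, 3, 5, 7, 9], [2, 4, 6, 8]]


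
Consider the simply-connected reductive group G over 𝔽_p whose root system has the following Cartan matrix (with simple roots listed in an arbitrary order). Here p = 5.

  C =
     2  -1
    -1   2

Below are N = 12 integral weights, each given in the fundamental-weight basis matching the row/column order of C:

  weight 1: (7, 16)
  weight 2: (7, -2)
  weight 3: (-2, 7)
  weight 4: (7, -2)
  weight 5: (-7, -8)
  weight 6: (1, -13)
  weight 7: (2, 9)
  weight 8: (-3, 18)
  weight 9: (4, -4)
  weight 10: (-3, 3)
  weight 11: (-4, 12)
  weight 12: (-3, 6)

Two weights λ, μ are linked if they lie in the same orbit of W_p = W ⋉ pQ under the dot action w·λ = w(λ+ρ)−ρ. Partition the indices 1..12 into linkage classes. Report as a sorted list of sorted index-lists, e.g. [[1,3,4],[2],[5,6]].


Dynkin diagram of C (from the 2 off-diagonal −1 entries): A_2.

Ā_5 reps of the 12 weights (A_2, coords as presented):

    λ_1+ρ ↦ (0, 3)
    λ_2+ρ ↦ (2, 2)
    λ_3+ρ ↦ (2, 2)
    λ_4+ρ ↦ (2, 2)
    λ_5+ρ ↦ (2, 1)
    λ_6+ρ ↦ (2, 3)
    λ_7+ρ ↦ (2, 3)
    λ_8+ρ ↦ (2, 2)
    λ_9+ρ ↦ (2, 3)
    λ_10+ρ ↦ (2, 2)
    λ_11+ρ ↦ (2, 3)
    λ_12+ρ ↦ (0, 3)

The 12 indices split into 4 linkage classes (same alcove rep ⇔ same W_5-dot-orbit):

[[1, 12], [2, 3, 4, 8, 10], [5], [6, 7, 9, 11]]


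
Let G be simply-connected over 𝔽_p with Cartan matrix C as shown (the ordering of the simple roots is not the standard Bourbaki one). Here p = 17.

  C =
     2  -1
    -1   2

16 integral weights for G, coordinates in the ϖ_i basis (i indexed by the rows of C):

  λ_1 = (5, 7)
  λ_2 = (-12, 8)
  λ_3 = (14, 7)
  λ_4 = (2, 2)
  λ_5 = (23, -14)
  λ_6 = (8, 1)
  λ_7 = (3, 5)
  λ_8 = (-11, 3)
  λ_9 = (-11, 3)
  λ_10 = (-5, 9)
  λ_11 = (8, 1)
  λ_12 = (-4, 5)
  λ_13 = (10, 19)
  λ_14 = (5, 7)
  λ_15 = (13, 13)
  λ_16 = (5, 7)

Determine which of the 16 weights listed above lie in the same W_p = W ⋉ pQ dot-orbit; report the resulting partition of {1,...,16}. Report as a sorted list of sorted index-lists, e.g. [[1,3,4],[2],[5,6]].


Cartan matrix: type A_2 (|W|=6); un-permuting the 2 rows.

W_17-reps of the 16 weights in Ā_17 (same 2-coord order as C):

  λ_1+ρ ↦ (6, 8)
  λ_2+ρ ↦ (9, 2)
  λ_3+ρ ↦ (9, 2)
  λ_4+ρ ↦ (3, 3)
  λ_5+ρ ↦ (4, 6)
  λ_6+ρ ↦ (9, 2)
  λ_7+ρ ↦ (4, 6)
  λ_8+ρ ↦ (4, 6)
  λ_9+ρ ↦ (4, 6)
  λ_10+ρ ↦ (4, 6)
  λ_11+ρ ↦ (9, 2)
  λ_12+ρ ↦ (3, 3)
  λ_13+ρ ↦ (3, 3)
  λ_14+ρ ↦ (6, 8)
  λ_15+ρ ↦ (3, 3)
  λ_16+ρ ↦ (6, 8)

The 16 indices split into 4 linkage classes (same alcove rep ⇔ same W_17-dot-orbit):

[[1, 14, 16], [2, 3, 6, 11], [4, 12, 13, 15], [5, 7, 8, 9, 10]]


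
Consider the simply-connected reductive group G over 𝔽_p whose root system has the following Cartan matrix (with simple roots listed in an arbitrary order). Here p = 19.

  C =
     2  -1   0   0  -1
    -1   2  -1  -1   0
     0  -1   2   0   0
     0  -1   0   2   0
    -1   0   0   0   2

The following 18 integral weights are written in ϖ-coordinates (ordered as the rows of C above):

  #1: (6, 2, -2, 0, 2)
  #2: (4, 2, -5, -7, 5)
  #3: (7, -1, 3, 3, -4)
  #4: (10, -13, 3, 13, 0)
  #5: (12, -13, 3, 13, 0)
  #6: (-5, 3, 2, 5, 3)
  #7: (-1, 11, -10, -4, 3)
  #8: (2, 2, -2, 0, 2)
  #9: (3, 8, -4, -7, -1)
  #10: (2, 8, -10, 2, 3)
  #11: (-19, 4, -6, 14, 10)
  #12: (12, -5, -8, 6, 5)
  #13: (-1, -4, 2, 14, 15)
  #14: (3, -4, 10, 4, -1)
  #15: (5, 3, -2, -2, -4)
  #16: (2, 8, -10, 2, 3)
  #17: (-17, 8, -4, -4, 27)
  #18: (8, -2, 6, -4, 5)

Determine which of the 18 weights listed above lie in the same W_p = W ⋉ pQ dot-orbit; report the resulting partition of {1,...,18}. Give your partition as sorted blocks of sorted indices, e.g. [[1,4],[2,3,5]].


Type D_5, rank 5, |W|=1920; reorder rows/cols to standard.

W_19-reps of the 18 weights in Ā_19 (same 5-coord order as C):

  λ_1 → (3, 2, 1, 1, 3) · λ_2 → (2, 1, 3, 1, 4) · λ_3 → (3, 0, 4, 4, 3) · λ_4 → (1, 3, 8, 2, 0) · λ_5 → (1, 3, 8, 2, 0) · λ_6 → (4, 0, 3, 6, 0) · λ_7 → (0, 0, 9, 3, 4) · λ_8 → (3, 2, 1, 1, 3) · λ_9 → (4, 0, 3, 6, 0) · λ_10 → (0, 0, 9, 3, 4) · λ_11 → (1, 3, 8, 2, 0) · λ_12 → (3, 0, 4, 4, 3) · λ_13 → (0, 0, 9, 3, 4) · λ_14 → (1, 3, 8, 2, 0) · λ_15 → (3, 2, 1, 1, 3) · λ_16 → (0, 0, 9, 3, 4) · λ_17 → (3, 2, 1, 1, 3) · λ_18 → (2, 1, 3, 1, 4)

Linkage partition of the 18 weights (6 classes, p=19):

[[1, 8, 15, 17], [2, 18], [3, 12], [4, 5, 11, 14], [6, 9], [7, 10, 13, 16]]


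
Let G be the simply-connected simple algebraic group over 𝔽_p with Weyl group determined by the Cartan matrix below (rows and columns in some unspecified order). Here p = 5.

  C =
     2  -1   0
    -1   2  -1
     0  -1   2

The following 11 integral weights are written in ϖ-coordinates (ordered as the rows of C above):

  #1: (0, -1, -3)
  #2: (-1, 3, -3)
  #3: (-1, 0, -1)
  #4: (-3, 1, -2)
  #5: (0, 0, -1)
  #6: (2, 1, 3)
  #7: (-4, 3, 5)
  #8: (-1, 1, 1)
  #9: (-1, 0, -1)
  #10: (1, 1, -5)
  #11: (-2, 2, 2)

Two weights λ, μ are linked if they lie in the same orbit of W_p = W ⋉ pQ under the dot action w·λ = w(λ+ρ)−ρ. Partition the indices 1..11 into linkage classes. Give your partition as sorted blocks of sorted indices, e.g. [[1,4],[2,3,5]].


A_3 Cartan matrix, 3 simple roots permuted; ρ=(1,1,1).

Each λ_j+ρ reduced to Ā_5; 3-tuples below use C's row order:

    1: (1, 1, 0)
    2: (0, 2, 2)
    3: (0, 1, 0)
    4: (1, 1, 0)
    5: (1, 1, 0)
    6: (1, 1, 0)
    7: (1, 1, 0)
    8: (0, 2, 2)
    9: (0, 1, 0)
    10: (0, 2, 2)
    11: (0, 2, 2)

The 11 indices split into 3 linkage classes (same alcove rep ⇔ same W_5-dot-orbit):

[[1, 4, 5, 6, 7], [2, 8, 10, 11], [3, 9]]


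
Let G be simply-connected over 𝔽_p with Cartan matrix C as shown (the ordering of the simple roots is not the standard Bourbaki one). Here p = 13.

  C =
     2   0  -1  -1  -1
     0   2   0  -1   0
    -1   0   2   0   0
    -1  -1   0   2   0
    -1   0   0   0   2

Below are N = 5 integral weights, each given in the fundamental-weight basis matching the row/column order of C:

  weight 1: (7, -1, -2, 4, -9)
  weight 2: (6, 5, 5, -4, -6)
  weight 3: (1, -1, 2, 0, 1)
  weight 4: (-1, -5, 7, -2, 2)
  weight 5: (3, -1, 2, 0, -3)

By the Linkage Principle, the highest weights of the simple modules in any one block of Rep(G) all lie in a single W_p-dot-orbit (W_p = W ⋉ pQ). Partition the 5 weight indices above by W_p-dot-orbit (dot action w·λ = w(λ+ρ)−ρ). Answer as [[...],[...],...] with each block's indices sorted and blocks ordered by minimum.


Root system D_5: the 5×5 matrix C matches after relabeling.

W_13-reps of the 5 weights in Ā_13 (same 5-coord order as C):

  1: (1, 0, 0, 0, 7);  2: (2, 0, 3, 1, 2);  3: (2, 0, 3, 1, 2);  4: (2, 0, 3, 1, 2);  5: (2, 0, 3, 1, 2)

The 5 indices split into 2 linkage classes (same alcove rep ⇔ same W_13-dot-orbit):

[[1], [2, 3, 4, 5]]


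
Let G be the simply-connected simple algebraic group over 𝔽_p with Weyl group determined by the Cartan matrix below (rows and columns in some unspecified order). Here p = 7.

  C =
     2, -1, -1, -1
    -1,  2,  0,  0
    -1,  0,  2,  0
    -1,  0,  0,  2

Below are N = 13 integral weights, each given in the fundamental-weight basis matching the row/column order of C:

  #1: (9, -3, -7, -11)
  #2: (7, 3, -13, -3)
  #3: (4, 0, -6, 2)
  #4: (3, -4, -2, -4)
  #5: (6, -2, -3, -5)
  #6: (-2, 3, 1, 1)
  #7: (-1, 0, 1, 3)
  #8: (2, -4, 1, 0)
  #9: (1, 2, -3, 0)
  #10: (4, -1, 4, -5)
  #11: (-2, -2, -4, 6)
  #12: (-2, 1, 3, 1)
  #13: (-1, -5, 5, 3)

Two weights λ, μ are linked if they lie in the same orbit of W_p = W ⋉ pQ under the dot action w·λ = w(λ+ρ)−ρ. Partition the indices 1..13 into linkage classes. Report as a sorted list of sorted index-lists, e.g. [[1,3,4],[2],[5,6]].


D_4 Cartan matrix, 4 simple roots permuted; ρ=(1,1,1,1).

Each λ_j+ρ reduced to Ā_7; 4-tuples below use C's row order:

    λ_1+ρ ↦ (1, 3, 1, 1)
    λ_2+ρ ↦ (1, 3, 1, 1)
    λ_3+ρ ↦ (1, 1, 3, 1)
    λ_4+ρ ↦ (1, 0, 2, 0)
    λ_5+ρ ↦ (0, 1, 2, 4)
    λ_6+ρ ↦ (1, 3, 1, 1)
    λ_7+ρ ↦ (0, 1, 2, 4)
    λ_8+ρ ↦ (0, 3, 2, 1)
    λ_9+ρ ↦ (0, 3, 2, 1)
    λ_10+ρ ↦ (0, 3, 2, 1)
    λ_11+ρ ↦ (1, 3, 1, 1)
    λ_12+ρ ↦ (1, 1, 3, 1)
    λ_13+ρ ↦ (1, 0, 2, 0)

Grouping the 13 weights by Ā_7-representative: 5 linkage classes.

[[1, 2, 6, 11], [3, 12], [4, 13], [5, 7], [8, 9, 10]]


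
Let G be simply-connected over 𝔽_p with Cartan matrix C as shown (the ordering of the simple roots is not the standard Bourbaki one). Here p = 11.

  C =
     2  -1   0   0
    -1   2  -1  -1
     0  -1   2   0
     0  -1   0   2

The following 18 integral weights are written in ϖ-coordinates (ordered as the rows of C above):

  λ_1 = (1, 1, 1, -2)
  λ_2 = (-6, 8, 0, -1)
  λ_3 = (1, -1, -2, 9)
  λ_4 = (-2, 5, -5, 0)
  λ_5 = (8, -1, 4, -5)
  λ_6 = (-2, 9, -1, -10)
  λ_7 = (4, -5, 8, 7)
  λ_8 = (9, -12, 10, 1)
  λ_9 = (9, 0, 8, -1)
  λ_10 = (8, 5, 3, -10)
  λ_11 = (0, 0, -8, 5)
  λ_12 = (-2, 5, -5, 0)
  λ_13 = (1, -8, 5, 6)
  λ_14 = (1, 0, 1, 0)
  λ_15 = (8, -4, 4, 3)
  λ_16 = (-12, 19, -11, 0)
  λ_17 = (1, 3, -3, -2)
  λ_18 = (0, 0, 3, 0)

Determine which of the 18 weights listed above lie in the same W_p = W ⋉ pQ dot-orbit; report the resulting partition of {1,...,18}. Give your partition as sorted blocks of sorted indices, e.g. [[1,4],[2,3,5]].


Root system D_4: the 4×4 matrix C matches after relabeling.

Folding the 18 weights λ_j+ρ into Ā_11 (reps in the given 4-coord order):

  1: (2, 1, 2, 1)
  2: (5, 1, 1, 0)
  3: (1, 0, 0, 9)
  4: (1, 1, 4, 1)
  5: (5, 1, 1, 0)
  6: (1, 0, 0, 9)
  7: (2, 1, 2, 1)
  8: (1, 0, 0, 9)
  9: (1, 0, 0, 9)
  10: (1, 1, 4, 1)
  11: (5, 1, 1, 0)
  12: (1, 1, 4, 1)
  13: (5, 1, 1, 0)
  14: (2, 1, 2, 1)
  15: (5, 1, 1, 0)
  16: (1, 0, 0, 9)
  17: (2, 1, 2, 1)
  18: (1, 1, 4, 1)

4 distinct reps among the 18 weights ⇒ 4 W_11-linkage classes:

[[1, 7, 14, 17], [2, 5, 11, 13, 15], [3, 6, 8, 9, 16], [4, 10, 12, 18]]


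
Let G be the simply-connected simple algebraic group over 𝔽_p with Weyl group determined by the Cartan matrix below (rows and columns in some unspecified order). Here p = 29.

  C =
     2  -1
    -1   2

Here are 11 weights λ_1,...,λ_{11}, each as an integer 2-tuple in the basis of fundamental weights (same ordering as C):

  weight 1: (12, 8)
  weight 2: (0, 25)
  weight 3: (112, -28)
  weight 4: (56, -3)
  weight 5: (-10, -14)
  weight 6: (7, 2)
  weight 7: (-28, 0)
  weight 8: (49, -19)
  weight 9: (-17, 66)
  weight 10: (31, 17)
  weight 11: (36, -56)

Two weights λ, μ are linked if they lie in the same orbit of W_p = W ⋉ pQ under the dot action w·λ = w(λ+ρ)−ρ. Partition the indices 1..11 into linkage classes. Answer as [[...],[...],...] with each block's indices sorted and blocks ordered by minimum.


Type A_2, rank 2, |W|=6; reorder rows/cols to standard.

W_29-reps of the 11 weights in Ā_29 (same 2-coord order as C):

  1: (13, 9);  2: (1, 26);  3: (1, 26);  4: (1, 26);  5: (13, 9);  6: (8, 3);  7: (1, 26);  8: (8, 3);  9: (13, 9);  10: (8, 3);  11: (8, 3)

Partition of {1..11} into 3 W_29-dot-orbits:

[[1, 5, 9], [2, 3, 4, 7], [6, 8, 10, 11]]


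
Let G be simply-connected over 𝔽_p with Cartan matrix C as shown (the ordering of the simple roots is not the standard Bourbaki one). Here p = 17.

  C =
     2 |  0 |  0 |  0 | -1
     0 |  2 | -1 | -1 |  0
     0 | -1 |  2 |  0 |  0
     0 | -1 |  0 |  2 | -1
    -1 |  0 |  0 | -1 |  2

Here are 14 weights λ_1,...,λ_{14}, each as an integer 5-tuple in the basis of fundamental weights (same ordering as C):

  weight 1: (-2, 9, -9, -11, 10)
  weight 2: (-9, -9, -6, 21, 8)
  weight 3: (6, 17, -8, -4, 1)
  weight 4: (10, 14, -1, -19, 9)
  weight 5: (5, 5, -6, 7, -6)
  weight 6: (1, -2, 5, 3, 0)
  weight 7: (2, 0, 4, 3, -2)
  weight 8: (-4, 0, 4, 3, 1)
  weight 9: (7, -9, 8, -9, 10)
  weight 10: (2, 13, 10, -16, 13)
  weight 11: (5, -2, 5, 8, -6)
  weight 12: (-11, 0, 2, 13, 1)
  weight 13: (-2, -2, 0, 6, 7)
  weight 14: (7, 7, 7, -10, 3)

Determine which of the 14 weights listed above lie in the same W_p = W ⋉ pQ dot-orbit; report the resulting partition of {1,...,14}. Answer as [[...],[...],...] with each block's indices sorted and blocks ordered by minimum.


Cartan matrix: type A_5 (|W|=720); un-permuting the 5 rows.

λ_j+ρ reflected into Ā_17 (⟨·,θ^∨⟩≤17); 5-tuples as given:

  λ_1+ρ ↦ (1, 8, 0, 2, 0)
  λ_2+ρ ↦ (1, 1, 5, 3, 5)
  λ_3+ρ ↦ (1, 8, 0, 2, 0)
  λ_4+ρ ↦ (1, 1, 0, 6, 7)
  λ_5+ρ ↦ (1, 1, 5, 3, 5)
  λ_6+ρ ↦ (2, 1, 5, 3, 1)
  λ_7+ρ ↦ (2, 1, 5, 3, 1)
  λ_8+ρ ↦ (2, 1, 5, 3, 1)
  λ_9+ρ ↦ (1, 1, 5, 3, 5)
  λ_10+ρ ↦ (1, 1, 0, 6, 7)
  λ_11+ρ ↦ (1, 1, 5, 3, 5)
  λ_12+ρ ↦ (1, 1, 0, 6, 7)
  λ_13+ρ ↦ (1, 1, 0, 6, 7)
  λ_14+ρ ↦ (1, 1, 5, 3, 5)

Partition of {1..14} into 4 W_17-dot-orbits:

[[1, 3], [2, 5, 9, 11, 14], [4, 10, 12, 13], [6, 7, 8]]


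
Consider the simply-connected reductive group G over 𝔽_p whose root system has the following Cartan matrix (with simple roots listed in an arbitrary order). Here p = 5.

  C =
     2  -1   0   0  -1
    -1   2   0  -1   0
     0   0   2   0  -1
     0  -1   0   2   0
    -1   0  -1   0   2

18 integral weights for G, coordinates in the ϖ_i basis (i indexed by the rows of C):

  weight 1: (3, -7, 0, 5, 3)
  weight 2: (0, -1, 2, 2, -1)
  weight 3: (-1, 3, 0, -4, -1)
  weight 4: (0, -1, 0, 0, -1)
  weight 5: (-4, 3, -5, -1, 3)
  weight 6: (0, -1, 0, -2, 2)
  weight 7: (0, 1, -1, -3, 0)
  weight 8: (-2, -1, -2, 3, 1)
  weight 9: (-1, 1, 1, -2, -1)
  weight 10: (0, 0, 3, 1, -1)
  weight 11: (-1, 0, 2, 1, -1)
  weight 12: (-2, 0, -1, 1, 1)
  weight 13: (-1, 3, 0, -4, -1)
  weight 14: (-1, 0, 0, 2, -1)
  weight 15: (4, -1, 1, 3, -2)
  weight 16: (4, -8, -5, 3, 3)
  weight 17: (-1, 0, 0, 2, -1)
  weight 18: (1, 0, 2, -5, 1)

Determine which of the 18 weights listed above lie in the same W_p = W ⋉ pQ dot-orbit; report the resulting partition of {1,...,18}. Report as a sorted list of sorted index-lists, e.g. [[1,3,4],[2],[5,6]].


Cartan matrix: type A_5 (|W|=720); un-permuting the 5 rows.

Ā_5 reps of the 18 weights (A_5, coords as presented):

  λ_1 → (1, 0, 1, 1, 0)
  λ_2 → (1, 0, 1, 1, 0)
  λ_3 → (0, 1, 1, 3, 0)
  λ_4 → (1, 0, 1, 1, 0)
  λ_5 → (0, 1, 1, 0, 3)
  λ_6 → (0, 1, 1, 0, 3)
  λ_7 → (1, 0, 0, 2, 1)
  λ_8 → (0, 1, 1, 3, 0)
  λ_9 → (0, 1, 2, 1, 0)
  λ_10 → (1, 0, 1, 1, 0)
  λ_11 → (0, 1, 2, 1, 0)
  λ_12 → (1, 0, 0, 2, 1)
  λ_13 → (0, 1, 1, 3, 0)
  λ_14 → (0, 1, 1, 3, 0)
  λ_15 → (0, 1, 1, 0, 3)
  λ_16 → (0, 1, 2, 1, 0)
  λ_17 → (0, 1, 1, 3, 0)
  λ_18 → (1, 0, 0, 2, 1)

5 distinct reps among the 18 weights ⇒ 5 W_5-linkage classes:

[[1, 2, 4, 10], [3, 8, 13, 14, 17], [5, 6, 15], [7, 12, 18], [9, 11, 16]]


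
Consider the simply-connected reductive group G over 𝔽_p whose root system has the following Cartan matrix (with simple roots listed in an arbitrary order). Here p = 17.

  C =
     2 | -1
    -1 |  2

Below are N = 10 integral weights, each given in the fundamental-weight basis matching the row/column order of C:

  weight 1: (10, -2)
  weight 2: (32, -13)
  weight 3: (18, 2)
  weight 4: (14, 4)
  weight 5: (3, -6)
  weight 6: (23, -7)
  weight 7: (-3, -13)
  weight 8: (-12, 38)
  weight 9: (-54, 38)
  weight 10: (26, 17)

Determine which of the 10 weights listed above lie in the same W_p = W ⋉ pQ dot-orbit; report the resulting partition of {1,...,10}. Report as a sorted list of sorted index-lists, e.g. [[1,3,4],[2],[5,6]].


Cartan matrix: type A_2 (|W|=6); un-permuting the 2 rows.

Ā_17 reps of the 10 weights (A_2, coords as presented):

  λ_1+ρ ↦ (10, 1);  λ_2+ρ ↦ (1, 4);  λ_3+ρ ↦ (12, 2);  λ_4+ρ ↦ (12, 2);  λ_5+ρ ↦ (1, 4);  λ_6+ρ ↦ (10, 1);  λ_7+ρ ↦ (12, 2);  λ_8+ρ ↦ (6, 5);  λ_9+ρ ↦ (12, 2);  λ_10+ρ ↦ (10, 1)

4 distinct reps among the 10 weights ⇒ 4 W_17-linkage classes:

[[1, 6, 10], [2, 5], [3, 4, 7, 9], [8]]
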